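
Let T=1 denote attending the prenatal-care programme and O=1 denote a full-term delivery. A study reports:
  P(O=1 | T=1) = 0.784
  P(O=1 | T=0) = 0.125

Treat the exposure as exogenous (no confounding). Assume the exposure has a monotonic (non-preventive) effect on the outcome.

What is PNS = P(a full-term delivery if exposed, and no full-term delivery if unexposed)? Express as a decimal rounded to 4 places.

Let p₁ = 0.784, p₀ = 0.125.
Under exogeneity and monotonicity, PNS = p₁ − p₀.
PNS = 0.784 − 0.125 = 0.659

PNS ≈ 0.6590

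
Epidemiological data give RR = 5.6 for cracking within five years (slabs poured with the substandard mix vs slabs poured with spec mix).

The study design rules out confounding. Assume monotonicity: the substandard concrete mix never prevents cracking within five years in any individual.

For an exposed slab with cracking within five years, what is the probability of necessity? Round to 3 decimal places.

Under exogeneity and monotonicity, PN = (RR − 1) / RR = 1 − 1/RR.
PN = (5.6 − 1) / 5.6 = 4.6 / 5.6 ≈ 0.8214

PN ≈ 0.821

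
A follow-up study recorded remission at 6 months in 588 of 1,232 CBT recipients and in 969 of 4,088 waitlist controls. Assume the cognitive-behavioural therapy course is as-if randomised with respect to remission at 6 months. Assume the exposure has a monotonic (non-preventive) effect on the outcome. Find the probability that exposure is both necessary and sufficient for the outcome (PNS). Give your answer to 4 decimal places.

PNS ≈ 0.2402

p₁ = P(outcome | exposed) = 588/1232 = 0.47727
p₀ = P(outcome | unexposed) = 969/4088 = 0.23704
Under exogeneity and monotonicity, PNS = p₁ − p₀.
PNS = 0.47727 − 0.23704 = 0.24024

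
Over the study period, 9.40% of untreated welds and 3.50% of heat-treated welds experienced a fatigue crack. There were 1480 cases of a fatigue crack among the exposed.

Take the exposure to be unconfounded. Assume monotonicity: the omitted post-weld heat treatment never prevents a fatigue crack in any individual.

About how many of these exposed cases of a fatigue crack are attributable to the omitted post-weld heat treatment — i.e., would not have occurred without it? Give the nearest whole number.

about 929 cases

p₁ = 0.094, p₀ = 0.035.
PN = (p₁ − p₀)/p₁ = (0.094 − 0.035) / 0.094 ≈ 0.62766.
Attributable cases ≈ PN × (exposed cases) = 0.62766 × 1480 ≈ 928.94.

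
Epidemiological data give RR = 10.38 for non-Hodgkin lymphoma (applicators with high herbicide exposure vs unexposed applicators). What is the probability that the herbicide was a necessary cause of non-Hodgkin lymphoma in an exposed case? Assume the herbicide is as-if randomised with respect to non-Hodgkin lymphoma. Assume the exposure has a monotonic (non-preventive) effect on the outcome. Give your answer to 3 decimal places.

Under exogeneity and monotonicity, PN = (RR − 1) / RR = 1 − 1/RR.
PN = (10.38 − 1) / 10.38 = 9.38 / 10.38 ≈ 0.9037

PN ≈ 0.904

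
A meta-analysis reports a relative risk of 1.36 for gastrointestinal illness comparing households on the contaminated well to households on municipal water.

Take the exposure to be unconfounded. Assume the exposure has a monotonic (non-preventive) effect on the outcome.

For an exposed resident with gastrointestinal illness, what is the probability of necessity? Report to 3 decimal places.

PN ≈ 0.265

Under exogeneity and monotonicity, PN = (RR − 1) / RR = 1 − 1/RR.
PN = (1.36 − 1) / 1.36 = 0.36 / 1.36 ≈ 0.2647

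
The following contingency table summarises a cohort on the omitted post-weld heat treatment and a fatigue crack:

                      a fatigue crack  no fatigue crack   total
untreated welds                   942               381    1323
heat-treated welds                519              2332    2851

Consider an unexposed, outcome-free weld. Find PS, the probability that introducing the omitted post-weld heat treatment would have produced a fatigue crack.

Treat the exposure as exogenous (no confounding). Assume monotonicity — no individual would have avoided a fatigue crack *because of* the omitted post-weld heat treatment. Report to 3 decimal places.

p₁ = P(outcome | exposed) = 942/1323 = 0.71202
p₀ = P(outcome | unexposed) = 519/2851 = 0.18204
Under exogeneity and monotonicity, PS = (p₁ − p₀)/(1 − p₀).
PS = (0.71202 − 0.18204) / 0.81796 ≈ 0.6479

PS ≈ 0.648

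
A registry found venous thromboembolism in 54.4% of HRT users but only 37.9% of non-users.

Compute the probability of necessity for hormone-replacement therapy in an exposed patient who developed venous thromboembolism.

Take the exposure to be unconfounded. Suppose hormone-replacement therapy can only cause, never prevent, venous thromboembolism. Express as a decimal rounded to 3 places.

PN ≈ 0.303

p₁ = 0.544, p₀ = 0.379.
Under exogeneity and monotonicity, PN = (p₁ − p₀) / p₁.
PN = (0.544 − 0.379) / 0.544 = 0.165 / 0.544 ≈ 0.3033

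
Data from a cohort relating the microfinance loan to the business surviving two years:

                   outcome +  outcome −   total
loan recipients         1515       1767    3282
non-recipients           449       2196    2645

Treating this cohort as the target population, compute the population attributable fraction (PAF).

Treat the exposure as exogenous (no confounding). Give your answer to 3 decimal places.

p₁ = P(outcome | exposed) = 1515/3282 = 0.46161
p₀ = P(outcome | unexposed) = 449/2645 = 0.16975
Exposure prevalence π = 3282/5927 = 0.55374; overall risk P(Y=1) = 0.33136.
Under exogeneity, PAF = [P(Y=1) − p₀]/P(Y=1).
PAF = (0.33136 − 0.16975) / 0.33136 ≈ 0.4877

PAF ≈ 0.488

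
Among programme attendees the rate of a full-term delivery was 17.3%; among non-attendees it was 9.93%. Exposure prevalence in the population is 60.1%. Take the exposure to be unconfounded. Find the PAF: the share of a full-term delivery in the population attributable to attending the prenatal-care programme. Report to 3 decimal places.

PAF ≈ 0.308

p₁ = 0.173, p₀ = 0.0993.
Overall risk P(Y=1) = π·p₁ + (1−π)·p₀ = 0.601×0.173 + 0.399×0.0993 = 0.14359.
Under exogeneity, PAF = [P(Y=1) − p₀] / P(Y=1).
PAF = (0.14359 − 0.0993) / 0.14359 ≈ 0.3085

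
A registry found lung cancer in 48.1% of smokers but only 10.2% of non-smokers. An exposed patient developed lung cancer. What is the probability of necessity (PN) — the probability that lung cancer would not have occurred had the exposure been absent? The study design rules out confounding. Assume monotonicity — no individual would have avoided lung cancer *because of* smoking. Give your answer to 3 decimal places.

PN ≈ 0.788

p₁ = 0.481, p₀ = 0.102.
Under exogeneity and monotonicity, PN = (p₁ − p₀) / p₁.
PN = (0.481 − 0.102) / 0.481 = 0.379 / 0.481 ≈ 0.7879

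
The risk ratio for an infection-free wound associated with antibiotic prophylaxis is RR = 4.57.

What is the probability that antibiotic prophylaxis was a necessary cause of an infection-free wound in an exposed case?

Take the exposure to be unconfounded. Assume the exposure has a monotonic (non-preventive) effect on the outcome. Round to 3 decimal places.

Under exogeneity and monotonicity, PN = (RR − 1) / RR = 1 − 1/RR.
PN = (4.57 − 1) / 4.57 = 3.57 / 4.57 ≈ 0.7812

PN ≈ 0.781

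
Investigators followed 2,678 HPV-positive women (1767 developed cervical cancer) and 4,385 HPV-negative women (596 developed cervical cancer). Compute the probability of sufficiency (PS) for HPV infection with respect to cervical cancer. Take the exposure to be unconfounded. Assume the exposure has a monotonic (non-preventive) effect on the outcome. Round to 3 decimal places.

p₁ = P(outcome | exposed) = 1767/2678 = 0.65982
p₀ = P(outcome | unexposed) = 596/4385 = 0.13592
Under exogeneity and monotonicity, PS = (p₁ − p₀) / (1 − p₀).
PS = (0.65982 − 0.13592) / (1 − 0.13592) = 0.5239 / 0.86408 ≈ 0.6063

PS ≈ 0.606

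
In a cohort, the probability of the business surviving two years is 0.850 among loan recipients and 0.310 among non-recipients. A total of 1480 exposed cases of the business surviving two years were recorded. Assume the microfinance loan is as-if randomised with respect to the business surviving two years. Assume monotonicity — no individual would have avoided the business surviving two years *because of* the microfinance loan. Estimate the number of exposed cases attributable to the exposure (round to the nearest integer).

about 940 cases

Let p₁ = 0.85, p₀ = 0.31.
PN = (p₁ − p₀)/p₁ = (0.85 − 0.31) / 0.85 ≈ 0.63529.
Attributable cases ≈ PN × (exposed cases) = 0.63529 × 1480 ≈ 940.24.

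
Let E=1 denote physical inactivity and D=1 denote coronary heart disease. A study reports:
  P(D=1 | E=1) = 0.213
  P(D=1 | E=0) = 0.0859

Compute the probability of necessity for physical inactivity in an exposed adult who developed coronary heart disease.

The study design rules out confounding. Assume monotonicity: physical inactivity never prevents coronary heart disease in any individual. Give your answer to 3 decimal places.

PN ≈ 0.597

Let p₁ = 0.213, p₀ = 0.0859.
Under exogeneity and monotonicity, PN = (p₁ − p₀) / p₁.
PN = (0.213 − 0.0859) / 0.213 = 0.1271 / 0.213 ≈ 0.5967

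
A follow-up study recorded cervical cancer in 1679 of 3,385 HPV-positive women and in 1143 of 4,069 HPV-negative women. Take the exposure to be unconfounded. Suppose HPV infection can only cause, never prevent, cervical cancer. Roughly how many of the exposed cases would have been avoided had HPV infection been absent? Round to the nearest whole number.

about 728 cases

p₁ = P(outcome | exposed) = 1679/3385 = 0.49601
p₀ = P(outcome | unexposed) = 1143/4069 = 0.2809
PN = (p₁ − p₀)/p₁ = (0.49601 − 0.2809) / 0.49601 ≈ 0.43367.
Attributable cases ≈ PN × (exposed cases) = 0.43367 × 1679 ≈ 728.14.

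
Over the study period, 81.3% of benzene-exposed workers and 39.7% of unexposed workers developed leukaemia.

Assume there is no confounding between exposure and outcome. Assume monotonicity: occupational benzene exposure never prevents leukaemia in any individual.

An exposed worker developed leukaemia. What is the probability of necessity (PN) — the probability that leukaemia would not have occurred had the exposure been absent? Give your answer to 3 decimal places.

PN ≈ 0.512

p₁ = 0.813, p₀ = 0.397.
Under exogeneity and monotonicity, PN = (p₁ − p₀) / p₁.
PN = (0.813 − 0.397) / 0.813 = 0.416 / 0.813 ≈ 0.5117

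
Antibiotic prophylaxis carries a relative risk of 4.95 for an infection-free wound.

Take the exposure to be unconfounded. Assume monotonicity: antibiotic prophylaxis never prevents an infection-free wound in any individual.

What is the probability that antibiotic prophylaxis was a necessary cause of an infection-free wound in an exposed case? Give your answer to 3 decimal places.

Under exogeneity and monotonicity, PN = (RR − 1) / RR = 1 − 1/RR.
PN = (4.95 − 1) / 4.95 = 3.95 / 4.95 ≈ 0.7980

PN ≈ 0.798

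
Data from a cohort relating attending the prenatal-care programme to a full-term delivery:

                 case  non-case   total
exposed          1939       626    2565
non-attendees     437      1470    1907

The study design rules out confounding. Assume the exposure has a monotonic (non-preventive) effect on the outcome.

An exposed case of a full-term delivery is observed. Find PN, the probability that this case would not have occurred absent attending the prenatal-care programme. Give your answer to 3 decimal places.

PN ≈ 0.697

p₁ = P(outcome | exposed) = 1939/2565 = 0.75595
p₀ = P(outcome | unexposed) = 437/1907 = 0.22916
Under exogeneity and monotonicity, PN = (p₁ − p₀)/p₁.
PN = (0.75595 − 0.22916) / 0.75595 ≈ 0.6969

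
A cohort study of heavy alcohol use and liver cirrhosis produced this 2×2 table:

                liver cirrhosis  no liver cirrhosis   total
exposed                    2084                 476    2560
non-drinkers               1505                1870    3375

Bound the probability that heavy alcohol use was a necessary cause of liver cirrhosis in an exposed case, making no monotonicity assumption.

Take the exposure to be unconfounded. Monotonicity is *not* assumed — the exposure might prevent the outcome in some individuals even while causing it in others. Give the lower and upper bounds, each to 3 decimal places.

0.452 ≤ PN ≤ 0.681

p₁ = P(outcome | exposed) = 2084/2560 = 0.81406
p₀ = P(outcome | unexposed) = 1505/3375 = 0.44593
Under exogeneity alone the bounds on PN are max{0,(p₁−p₀)/p₁} ≤ PN ≤ min{1,(1−p₀)/p₁}.
  lower = (p₁ − p₀)/p₁ = 0.36814 / 0.81406 ≈ 0.4522
  upper = min{1, (1 − p₀)/p₁} = 0.55407 / 0.81406 ≈ 0.6806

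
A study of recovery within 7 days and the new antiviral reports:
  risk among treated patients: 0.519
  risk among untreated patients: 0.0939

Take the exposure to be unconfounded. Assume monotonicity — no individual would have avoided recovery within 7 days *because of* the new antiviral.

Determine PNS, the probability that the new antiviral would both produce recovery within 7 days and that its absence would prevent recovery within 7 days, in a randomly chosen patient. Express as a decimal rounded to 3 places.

Let p₁ = 0.519, p₀ = 0.0939.
Under exogeneity and monotonicity, PNS = p₁ − p₀.
PNS = 0.519 − 0.0939 = 0.4251

PNS ≈ 0.425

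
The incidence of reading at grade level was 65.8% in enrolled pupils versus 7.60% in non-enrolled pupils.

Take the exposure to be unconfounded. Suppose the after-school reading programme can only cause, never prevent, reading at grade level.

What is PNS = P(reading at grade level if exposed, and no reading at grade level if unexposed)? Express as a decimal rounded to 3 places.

PNS ≈ 0.582

p₁ = 0.658, p₀ = 0.076.
Under exogeneity and monotonicity, PNS = p₁ − p₀.
PNS = 0.658 − 0.076 = 0.582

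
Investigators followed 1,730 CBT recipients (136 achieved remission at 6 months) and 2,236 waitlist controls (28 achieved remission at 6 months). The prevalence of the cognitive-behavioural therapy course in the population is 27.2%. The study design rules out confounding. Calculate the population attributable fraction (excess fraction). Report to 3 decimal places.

p₁ = P(outcome | exposed) = 136/1730 = 0.078613
p₀ = P(outcome | unexposed) = 28/2236 = 0.012522
Overall risk P(Y=1) = π·p₁ + (1−π)·p₀ = 0.272×0.078613 + 0.728×0.012522 = 0.030499.
Under exogeneity, PAF = [P(Y=1) − p₀] / P(Y=1).
PAF = (0.030499 − 0.012522) / 0.030499 ≈ 0.5894

PAF ≈ 0.589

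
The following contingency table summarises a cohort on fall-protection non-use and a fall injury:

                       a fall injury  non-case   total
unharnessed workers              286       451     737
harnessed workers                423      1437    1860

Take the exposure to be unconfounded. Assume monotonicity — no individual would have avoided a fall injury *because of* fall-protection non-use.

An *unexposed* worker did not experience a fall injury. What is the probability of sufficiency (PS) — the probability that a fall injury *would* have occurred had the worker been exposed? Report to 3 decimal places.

p₁ = P(outcome | exposed) = 286/737 = 0.38806
p₀ = P(outcome | unexposed) = 423/1860 = 0.22742
Under exogeneity and monotonicity, PS = (p₁ − p₀)/(1 − p₀).
PS = (0.38806 − 0.22742) / 0.77258 ≈ 0.2079

PS ≈ 0.208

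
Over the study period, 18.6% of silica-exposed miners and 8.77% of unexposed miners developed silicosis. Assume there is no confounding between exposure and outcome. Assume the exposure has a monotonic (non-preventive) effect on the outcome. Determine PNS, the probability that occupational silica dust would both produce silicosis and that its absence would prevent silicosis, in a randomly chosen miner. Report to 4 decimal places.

p₁ = 0.186, p₀ = 0.0877.
Under exogeneity and monotonicity, PNS = p₁ − p₀.
PNS = 0.186 − 0.0877 = 0.0983

PNS ≈ 0.0983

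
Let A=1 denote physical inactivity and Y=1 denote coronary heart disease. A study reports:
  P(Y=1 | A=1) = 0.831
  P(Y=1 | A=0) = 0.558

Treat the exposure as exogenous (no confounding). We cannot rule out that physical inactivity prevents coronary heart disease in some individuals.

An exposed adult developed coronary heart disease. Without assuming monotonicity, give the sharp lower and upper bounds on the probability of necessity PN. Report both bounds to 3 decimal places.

Let p₁ = 0.831, p₀ = 0.558.
Under exogeneity alone the bounds on PN are max{0,(p₁−p₀)/p₁} ≤ PN ≤ min{1,(1−p₀)/p₁}.
  lower = (p₁ − p₀)/p₁ = 0.273 / 0.831 ≈ 0.3285
  upper = min{1, (1 − p₀)/p₁} = 0.442 / 0.831 ≈ 0.5319

0.329 ≤ PN ≤ 0.532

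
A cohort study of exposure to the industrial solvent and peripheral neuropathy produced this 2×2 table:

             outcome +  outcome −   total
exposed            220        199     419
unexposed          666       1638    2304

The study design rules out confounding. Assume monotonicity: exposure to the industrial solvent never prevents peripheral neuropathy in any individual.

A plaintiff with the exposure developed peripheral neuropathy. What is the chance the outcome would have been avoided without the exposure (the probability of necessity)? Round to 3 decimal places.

PN ≈ 0.449

p₁ = P(outcome | exposed) = 220/419 = 0.52506
p₀ = P(outcome | unexposed) = 666/2304 = 0.28906
Under exogeneity and monotonicity, PN = (p₁ − p₀) / p₁.
PN = (0.52506 − 0.28906) / 0.52506 = 0.236 / 0.52506 ≈ 0.4495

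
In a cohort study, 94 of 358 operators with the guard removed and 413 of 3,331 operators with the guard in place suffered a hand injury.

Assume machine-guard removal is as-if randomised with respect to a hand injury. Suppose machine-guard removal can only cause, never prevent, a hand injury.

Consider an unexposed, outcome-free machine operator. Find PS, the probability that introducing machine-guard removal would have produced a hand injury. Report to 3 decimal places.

PS ≈ 0.158

p₁ = P(outcome | exposed) = 94/358 = 0.26257
p₀ = P(outcome | unexposed) = 413/3331 = 0.12399
Under exogeneity and monotonicity, PS = (p₁ − p₀) / (1 − p₀).
PS = (0.26257 − 0.12399) / (1 − 0.12399) = 0.13858 / 0.87601 ≈ 0.1582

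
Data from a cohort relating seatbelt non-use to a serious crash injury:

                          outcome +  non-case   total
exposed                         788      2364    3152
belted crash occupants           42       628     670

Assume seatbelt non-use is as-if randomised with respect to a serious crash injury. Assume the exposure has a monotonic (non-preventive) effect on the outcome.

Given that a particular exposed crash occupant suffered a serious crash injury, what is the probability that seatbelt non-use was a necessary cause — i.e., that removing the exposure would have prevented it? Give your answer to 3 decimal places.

p₁ = P(outcome | exposed) = 788/3152 = 0.25
p₀ = P(outcome | unexposed) = 42/670 = 0.062687
Under exogeneity and monotonicity, PN = (p₁ − p₀)/p₁.
PN = (0.25 − 0.062687) / 0.25 ≈ 0.7493

PN ≈ 0.749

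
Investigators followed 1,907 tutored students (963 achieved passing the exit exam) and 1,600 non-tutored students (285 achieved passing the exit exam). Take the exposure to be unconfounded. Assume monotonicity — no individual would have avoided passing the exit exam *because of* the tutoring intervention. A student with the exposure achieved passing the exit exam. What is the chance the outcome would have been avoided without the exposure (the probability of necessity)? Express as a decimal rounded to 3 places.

PN ≈ 0.647

p₁ = P(outcome | exposed) = 963/1907 = 0.50498
p₀ = P(outcome | unexposed) = 285/1600 = 0.17813
Under exogeneity and monotonicity, PN = (p₁ − p₀) / p₁.
PN = (0.50498 − 0.17813) / 0.50498 = 0.32686 / 0.50498 ≈ 0.6473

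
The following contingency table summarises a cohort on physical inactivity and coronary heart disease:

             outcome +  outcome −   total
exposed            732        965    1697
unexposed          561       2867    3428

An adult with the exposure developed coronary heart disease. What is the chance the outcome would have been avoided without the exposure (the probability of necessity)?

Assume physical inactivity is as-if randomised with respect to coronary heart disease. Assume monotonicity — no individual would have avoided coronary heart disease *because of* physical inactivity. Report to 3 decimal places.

p₁ = P(outcome | exposed) = 732/1697 = 0.43135
p₀ = P(outcome | unexposed) = 561/3428 = 0.16365
Under exogeneity and monotonicity, PN = (p₁ − p₀) / p₁.
PN = (0.43135 − 0.16365) / 0.43135 = 0.2677 / 0.43135 ≈ 0.6206

PN ≈ 0.621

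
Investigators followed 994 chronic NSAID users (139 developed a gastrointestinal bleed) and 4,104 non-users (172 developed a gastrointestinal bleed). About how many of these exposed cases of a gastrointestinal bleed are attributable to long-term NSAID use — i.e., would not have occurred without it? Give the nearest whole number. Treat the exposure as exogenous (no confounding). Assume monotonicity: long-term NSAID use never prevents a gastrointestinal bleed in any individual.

p₁ = P(outcome | exposed) = 139/994 = 0.13984
p₀ = P(outcome | unexposed) = 172/4104 = 0.04191
PN = (p₁ − p₀)/p₁ = (0.13984 − 0.04191) / 0.13984 ≈ 0.70030.
Attributable cases ≈ PN × (exposed cases) = 0.70030 × 139 ≈ 97.34.

about 97 cases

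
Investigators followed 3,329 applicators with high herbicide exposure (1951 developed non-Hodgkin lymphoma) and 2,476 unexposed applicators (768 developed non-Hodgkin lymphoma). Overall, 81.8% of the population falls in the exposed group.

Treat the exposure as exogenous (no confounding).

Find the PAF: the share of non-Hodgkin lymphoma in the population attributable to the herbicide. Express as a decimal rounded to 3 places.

PAF ≈ 0.421

p₁ = P(outcome | exposed) = 1951/3329 = 0.58606
p₀ = P(outcome | unexposed) = 768/2476 = 0.31018
Overall risk P(Y=1) = π·p₁ + (1−π)·p₀ = 0.818×0.58606 + 0.182×0.31018 = 0.53585.
Under exogeneity, PAF = [P(Y=1) − p₀] / P(Y=1).
PAF = (0.53585 − 0.31018) / 0.53585 ≈ 0.4211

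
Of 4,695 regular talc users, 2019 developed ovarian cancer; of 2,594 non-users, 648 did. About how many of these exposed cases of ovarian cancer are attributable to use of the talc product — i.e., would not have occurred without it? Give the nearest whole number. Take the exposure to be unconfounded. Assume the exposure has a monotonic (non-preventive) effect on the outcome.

about 846 cases

p₁ = P(outcome | exposed) = 2019/4695 = 0.43003
p₀ = P(outcome | unexposed) = 648/2594 = 0.24981
PN = (p₁ − p₀)/p₁ = (0.43003 − 0.24981) / 0.43003 ≈ 0.41910.
Attributable cases ≈ PN × (exposed cases) = 0.41910 × 2019 ≈ 846.15.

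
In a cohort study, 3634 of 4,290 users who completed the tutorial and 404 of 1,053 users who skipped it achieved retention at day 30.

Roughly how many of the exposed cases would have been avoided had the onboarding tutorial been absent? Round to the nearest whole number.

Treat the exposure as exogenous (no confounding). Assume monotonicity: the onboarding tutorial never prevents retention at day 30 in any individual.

p₁ = P(outcome | exposed) = 3634/4290 = 0.84709
p₀ = P(outcome | unexposed) = 404/1053 = 0.38367
PN = (p₁ − p₀)/p₁ = (0.84709 − 0.38367) / 0.84709 ≈ 0.54708.
Attributable cases ≈ PN × (exposed cases) = 0.54708 × 3634 ≈ 1988.07.

about 1988 cases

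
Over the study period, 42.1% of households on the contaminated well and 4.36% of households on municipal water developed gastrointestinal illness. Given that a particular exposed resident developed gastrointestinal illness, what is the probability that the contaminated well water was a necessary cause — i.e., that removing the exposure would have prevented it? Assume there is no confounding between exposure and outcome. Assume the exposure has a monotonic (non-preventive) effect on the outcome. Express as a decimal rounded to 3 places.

p₁ = 0.421, p₀ = 0.0436.
Under exogeneity and monotonicity, PN = (p₁ − p₀) / p₁.
PN = (0.421 − 0.0436) / 0.421 = 0.3774 / 0.421 ≈ 0.8964

PN ≈ 0.896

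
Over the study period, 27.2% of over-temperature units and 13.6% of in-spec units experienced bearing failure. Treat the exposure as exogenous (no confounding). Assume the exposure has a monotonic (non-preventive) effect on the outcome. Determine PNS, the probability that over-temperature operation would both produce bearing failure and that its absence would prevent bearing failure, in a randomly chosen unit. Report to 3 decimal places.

p₁ = 0.272, p₀ = 0.136.
Under exogeneity and monotonicity, PNS = p₁ − p₀.
PNS = 0.272 − 0.136 = 0.136

PNS ≈ 0.136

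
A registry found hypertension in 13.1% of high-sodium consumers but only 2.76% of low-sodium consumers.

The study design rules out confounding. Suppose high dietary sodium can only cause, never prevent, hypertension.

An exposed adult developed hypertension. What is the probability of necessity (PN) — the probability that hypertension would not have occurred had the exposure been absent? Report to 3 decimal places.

PN ≈ 0.789

p₁ = 0.131, p₀ = 0.0276.
Under exogeneity and monotonicity, PN = (p₁ − p₀) / p₁.
PN = (0.131 − 0.0276) / 0.131 = 0.1034 / 0.131 ≈ 0.7893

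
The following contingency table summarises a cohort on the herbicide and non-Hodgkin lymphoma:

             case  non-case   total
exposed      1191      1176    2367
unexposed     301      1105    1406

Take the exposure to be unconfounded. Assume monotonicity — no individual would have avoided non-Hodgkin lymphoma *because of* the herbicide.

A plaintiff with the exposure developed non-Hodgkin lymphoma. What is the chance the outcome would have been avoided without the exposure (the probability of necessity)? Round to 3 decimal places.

p₁ = P(outcome | exposed) = 1191/2367 = 0.50317
p₀ = P(outcome | unexposed) = 301/1406 = 0.21408
Under exogeneity and monotonicity, PN = (p₁ − p₀)/p₁.
PN = (0.50317 − 0.21408) / 0.50317 ≈ 0.5745

PN ≈ 0.575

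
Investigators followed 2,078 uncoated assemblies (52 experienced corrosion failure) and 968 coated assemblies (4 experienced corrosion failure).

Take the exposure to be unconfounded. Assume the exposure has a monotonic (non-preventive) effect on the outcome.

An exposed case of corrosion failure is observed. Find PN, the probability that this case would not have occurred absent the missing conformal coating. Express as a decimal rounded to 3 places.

p₁ = P(outcome | exposed) = 52/2078 = 0.025024
p₀ = P(outcome | unexposed) = 4/968 = 0.0041322
Under exogeneity and monotonicity, PN = (p₁ − p₀) / p₁.
PN = (0.025024 − 0.0041322) / 0.025024 = 0.020892 / 0.025024 ≈ 0.8349

PN ≈ 0.835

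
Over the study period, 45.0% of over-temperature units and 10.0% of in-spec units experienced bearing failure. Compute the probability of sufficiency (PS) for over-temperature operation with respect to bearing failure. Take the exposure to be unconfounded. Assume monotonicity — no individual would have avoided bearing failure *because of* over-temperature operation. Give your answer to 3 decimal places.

p₁ = 0.45, p₀ = 0.1.
Under exogeneity and monotonicity, PS = (p₁ − p₀) / (1 − p₀).
PS = (0.45 − 0.1) / (1 − 0.1) = 0.35 / 0.9 ≈ 0.3889

PS ≈ 0.389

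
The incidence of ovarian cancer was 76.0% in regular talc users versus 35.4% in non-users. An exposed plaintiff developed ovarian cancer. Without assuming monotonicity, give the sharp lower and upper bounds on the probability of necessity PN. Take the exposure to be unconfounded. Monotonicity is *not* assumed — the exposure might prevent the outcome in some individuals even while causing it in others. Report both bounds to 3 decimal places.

p₁ = 0.76, p₀ = 0.354.
Under exogeneity alone the bounds on PN are max{0,(p₁−p₀)/p₁} ≤ PN ≤ min{1,(1−p₀)/p₁}.
  lower = (p₁ − p₀)/p₁ = 0.406 / 0.76 ≈ 0.5342
  upper = min{1, (1 − p₀)/p₁} = 0.646 / 0.76 ≈ 0.8500

0.534 ≤ PN ≤ 0.850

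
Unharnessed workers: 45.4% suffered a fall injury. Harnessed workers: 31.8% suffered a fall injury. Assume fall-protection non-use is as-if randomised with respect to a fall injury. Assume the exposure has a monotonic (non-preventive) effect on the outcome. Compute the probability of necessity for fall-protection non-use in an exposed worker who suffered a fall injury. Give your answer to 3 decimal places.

PN ≈ 0.300

p₁ = 0.454, p₀ = 0.318.
Under exogeneity and monotonicity, PN = (p₁ − p₀) / p₁.
PN = (0.454 − 0.318) / 0.454 = 0.136 / 0.454 ≈ 0.2996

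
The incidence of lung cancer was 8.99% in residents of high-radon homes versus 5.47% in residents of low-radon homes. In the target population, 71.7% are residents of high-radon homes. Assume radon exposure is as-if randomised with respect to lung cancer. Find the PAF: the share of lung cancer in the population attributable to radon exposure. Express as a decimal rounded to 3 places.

PAF ≈ 0.316

p₁ = 0.0899, p₀ = 0.0547.
Overall risk P(Y=1) = π·p₁ + (1−π)·p₀ = 0.717×0.0899 + 0.283×0.0547 = 0.079938.
Under exogeneity, PAF = [P(Y=1) − p₀] / P(Y=1).
PAF = (0.079938 − 0.0547) / 0.079938 ≈ 0.3157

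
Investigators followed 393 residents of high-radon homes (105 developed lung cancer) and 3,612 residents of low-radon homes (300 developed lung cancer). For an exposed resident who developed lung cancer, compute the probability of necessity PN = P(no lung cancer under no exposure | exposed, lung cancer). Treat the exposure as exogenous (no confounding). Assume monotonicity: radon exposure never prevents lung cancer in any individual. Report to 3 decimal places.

PN ≈ 0.689

p₁ = P(outcome | exposed) = 105/393 = 0.26718
p₀ = P(outcome | unexposed) = 300/3612 = 0.083056
Under exogeneity and monotonicity, PN = (p₁ − p₀) / p₁.
PN = (0.26718 − 0.083056) / 0.26718 = 0.18412 / 0.26718 ≈ 0.6891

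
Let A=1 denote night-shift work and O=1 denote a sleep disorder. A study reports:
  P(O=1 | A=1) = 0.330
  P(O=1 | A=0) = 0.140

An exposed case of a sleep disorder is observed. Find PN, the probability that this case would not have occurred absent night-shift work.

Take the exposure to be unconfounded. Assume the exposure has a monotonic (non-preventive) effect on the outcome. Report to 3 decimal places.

Let p₁ = 0.33, p₀ = 0.14.
Under exogeneity and monotonicity, PN = (p₁ − p₀) / p₁.
PN = (0.33 − 0.14) / 0.33 = 0.19 / 0.33 ≈ 0.5758

PN ≈ 0.576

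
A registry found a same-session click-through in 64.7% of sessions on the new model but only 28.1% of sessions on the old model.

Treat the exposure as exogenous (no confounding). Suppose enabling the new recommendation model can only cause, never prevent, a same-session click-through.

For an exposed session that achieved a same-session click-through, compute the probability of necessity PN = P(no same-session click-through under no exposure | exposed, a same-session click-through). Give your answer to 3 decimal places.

PN ≈ 0.566

p₁ = 0.647, p₀ = 0.281.
Under exogeneity and monotonicity, PN = (p₁ − p₀) / p₁.
PN = (0.647 − 0.281) / 0.647 = 0.366 / 0.647 ≈ 0.5657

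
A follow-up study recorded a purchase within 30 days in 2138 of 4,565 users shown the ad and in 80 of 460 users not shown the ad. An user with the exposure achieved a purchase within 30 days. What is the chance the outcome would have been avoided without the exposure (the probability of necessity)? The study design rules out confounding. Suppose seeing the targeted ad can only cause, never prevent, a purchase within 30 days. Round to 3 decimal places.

p₁ = P(outcome | exposed) = 2138/4565 = 0.46835
p₀ = P(outcome | unexposed) = 80/460 = 0.17391
Under exogeneity and monotonicity, PN = (p₁ − p₀) / p₁.
PN = (0.46835 − 0.17391) / 0.46835 = 0.29443 / 0.46835 ≈ 0.6287

PN ≈ 0.629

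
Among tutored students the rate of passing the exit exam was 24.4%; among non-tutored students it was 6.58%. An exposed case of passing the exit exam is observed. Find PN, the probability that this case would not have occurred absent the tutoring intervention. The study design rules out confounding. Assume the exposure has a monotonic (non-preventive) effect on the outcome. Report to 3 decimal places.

PN ≈ 0.730

p₁ = 0.244, p₀ = 0.0658.
Under exogeneity and monotonicity, PN = (p₁ − p₀) / p₁.
PN = (0.244 − 0.0658) / 0.244 = 0.1782 / 0.244 ≈ 0.7303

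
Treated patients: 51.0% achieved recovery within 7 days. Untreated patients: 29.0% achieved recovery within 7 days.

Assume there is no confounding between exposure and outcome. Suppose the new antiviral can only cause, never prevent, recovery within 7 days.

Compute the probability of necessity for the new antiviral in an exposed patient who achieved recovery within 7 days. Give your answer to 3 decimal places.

p₁ = 0.51, p₀ = 0.29.
Under exogeneity and monotonicity, PN = (p₁ − p₀) / p₁.
PN = (0.51 − 0.29) / 0.51 = 0.22 / 0.51 ≈ 0.4314

PN ≈ 0.431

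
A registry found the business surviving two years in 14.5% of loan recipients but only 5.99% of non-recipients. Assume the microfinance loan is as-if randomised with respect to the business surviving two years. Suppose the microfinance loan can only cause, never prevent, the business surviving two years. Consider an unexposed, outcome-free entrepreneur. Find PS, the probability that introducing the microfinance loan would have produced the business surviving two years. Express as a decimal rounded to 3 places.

PS ≈ 0.091

p₁ = 0.145, p₀ = 0.0599.
Under exogeneity and monotonicity, PS = (p₁ − p₀) / (1 − p₀).
PS = (0.145 − 0.0599) / (1 − 0.0599) = 0.0851 / 0.9401 ≈ 0.0905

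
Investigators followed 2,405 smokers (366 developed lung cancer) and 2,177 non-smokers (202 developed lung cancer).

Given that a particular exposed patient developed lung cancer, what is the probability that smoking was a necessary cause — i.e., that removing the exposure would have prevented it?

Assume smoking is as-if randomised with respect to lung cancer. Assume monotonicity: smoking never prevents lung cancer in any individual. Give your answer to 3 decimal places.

PN ≈ 0.390

p₁ = P(outcome | exposed) = 366/2405 = 0.15218
p₀ = P(outcome | unexposed) = 202/2177 = 0.092788
Under exogeneity and monotonicity, PN = (p₁ − p₀) / p₁.
PN = (0.15218 − 0.092788) / 0.15218 = 0.059395 / 0.15218 ≈ 0.3903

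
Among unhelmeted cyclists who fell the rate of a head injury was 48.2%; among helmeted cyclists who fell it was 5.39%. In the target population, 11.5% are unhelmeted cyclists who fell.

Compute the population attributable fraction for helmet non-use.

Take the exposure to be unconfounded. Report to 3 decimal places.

p₁ = 0.482, p₀ = 0.0539.
Overall risk P(Y=1) = π·p₁ + (1−π)·p₀ = 0.115×0.482 + 0.885×0.0539 = 0.10313.
Under exogeneity, PAF = [P(Y=1) − p₀] / P(Y=1).
PAF = (0.10313 − 0.0539) / 0.10313 ≈ 0.4774

PAF ≈ 0.477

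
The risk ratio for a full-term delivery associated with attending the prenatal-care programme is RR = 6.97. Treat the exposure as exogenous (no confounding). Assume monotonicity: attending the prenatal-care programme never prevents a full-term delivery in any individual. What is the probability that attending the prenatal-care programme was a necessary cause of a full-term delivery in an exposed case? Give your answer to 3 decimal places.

Under exogeneity and monotonicity, PN = (RR − 1) / RR = 1 − 1/RR.
PN = (6.97 − 1) / 6.97 = 5.97 / 6.97 ≈ 0.8565

PN ≈ 0.857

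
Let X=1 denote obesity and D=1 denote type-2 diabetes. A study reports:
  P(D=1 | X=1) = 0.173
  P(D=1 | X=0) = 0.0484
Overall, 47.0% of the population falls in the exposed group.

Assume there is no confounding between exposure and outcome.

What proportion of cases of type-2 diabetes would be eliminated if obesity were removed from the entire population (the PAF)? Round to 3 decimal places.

PAF ≈ 0.548

Let p₁ = 0.173, p₀ = 0.0484.
Overall risk P(Y=1) = π·p₁ + (1−π)·p₀ = 0.47×0.173 + 0.53×0.0484 = 0.10696.
Under exogeneity, PAF = [P(Y=1) − p₀] / P(Y=1).
PAF = (0.10696 − 0.0484) / 0.10696 ≈ 0.5475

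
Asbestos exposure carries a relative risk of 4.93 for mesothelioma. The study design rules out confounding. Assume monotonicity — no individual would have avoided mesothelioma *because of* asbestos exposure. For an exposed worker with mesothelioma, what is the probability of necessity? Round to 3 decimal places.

PN ≈ 0.797

Under exogeneity and monotonicity, PN = (RR − 1) / RR = 1 − 1/RR.
PN = (4.93 − 1) / 4.93 = 3.93 / 4.93 ≈ 0.7972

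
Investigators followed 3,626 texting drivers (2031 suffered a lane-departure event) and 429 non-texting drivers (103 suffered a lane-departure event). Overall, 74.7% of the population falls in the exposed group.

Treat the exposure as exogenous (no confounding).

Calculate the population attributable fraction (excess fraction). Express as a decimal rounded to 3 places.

PAF ≈ 0.499

p₁ = P(outcome | exposed) = 2031/3626 = 0.56012
p₀ = P(outcome | unexposed) = 103/429 = 0.24009
Overall risk P(Y=1) = π·p₁ + (1−π)·p₀ = 0.747×0.56012 + 0.253×0.24009 = 0.47915.
Under exogeneity, PAF = [P(Y=1) − p₀] / P(Y=1).
PAF = (0.47915 − 0.24009) / 0.47915 ≈ 0.4989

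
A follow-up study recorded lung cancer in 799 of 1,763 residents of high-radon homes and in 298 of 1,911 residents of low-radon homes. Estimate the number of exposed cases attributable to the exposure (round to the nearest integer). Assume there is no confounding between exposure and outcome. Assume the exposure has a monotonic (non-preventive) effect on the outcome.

about 524 cases

p₁ = P(outcome | exposed) = 799/1763 = 0.4532
p₀ = P(outcome | unexposed) = 298/1911 = 0.15594
PN = (p₁ − p₀)/p₁ = (0.4532 − 0.15594) / 0.4532 ≈ 0.65592.
Attributable cases ≈ PN × (exposed cases) = 0.65592 × 799 ≈ 524.08.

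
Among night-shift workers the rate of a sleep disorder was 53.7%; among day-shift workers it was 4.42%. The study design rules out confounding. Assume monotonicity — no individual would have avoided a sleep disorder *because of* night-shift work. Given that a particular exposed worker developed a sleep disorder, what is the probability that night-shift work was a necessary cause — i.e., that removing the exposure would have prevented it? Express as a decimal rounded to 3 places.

p₁ = 0.537, p₀ = 0.0442.
Under exogeneity and monotonicity, PN = (p₁ − p₀) / p₁.
PN = (0.537 − 0.0442) / 0.537 = 0.4928 / 0.537 ≈ 0.9177

PN ≈ 0.918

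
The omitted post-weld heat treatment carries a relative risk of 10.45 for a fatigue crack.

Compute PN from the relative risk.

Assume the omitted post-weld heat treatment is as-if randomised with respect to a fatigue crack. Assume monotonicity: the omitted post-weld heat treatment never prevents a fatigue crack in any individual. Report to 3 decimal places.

PN ≈ 0.904

Under exogeneity and monotonicity, PN = (RR − 1) / RR = 1 − 1/RR.
PN = (10.45 − 1) / 10.45 = 9.45 / 10.45 ≈ 0.9043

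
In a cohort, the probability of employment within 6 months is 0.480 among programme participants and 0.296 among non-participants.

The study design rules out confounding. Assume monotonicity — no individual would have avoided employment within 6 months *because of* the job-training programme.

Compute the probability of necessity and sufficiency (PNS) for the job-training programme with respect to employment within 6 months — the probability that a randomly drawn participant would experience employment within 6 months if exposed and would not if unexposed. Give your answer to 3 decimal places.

Let p₁ = 0.48, p₀ = 0.296.
Under exogeneity and monotonicity, PNS = p₁ − p₀.
PNS = 0.48 − 0.296 = 0.184

PNS ≈ 0.184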